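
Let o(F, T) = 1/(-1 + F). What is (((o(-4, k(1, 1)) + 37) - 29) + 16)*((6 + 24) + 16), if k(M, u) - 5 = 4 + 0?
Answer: 5474/5 ≈ 1094.8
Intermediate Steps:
k(M, u) = 9 (k(M, u) = 5 + (4 + 0) = 5 + 4 = 9)
(((o(-4, k(1, 1)) + 37) - 29) + 16)*((6 + 24) + 16) = (((1/(-1 - 4) + 37) - 29) + 16)*((6 + 24) + 16) = (((1/(-5) + 37) - 29) + 16)*(30 + 16) = (((-⅕ + 37) - 29) + 16)*46 = ((184/5 - 29) + 16)*46 = (39/5 + 16)*46 = (119/5)*46 = 5474/5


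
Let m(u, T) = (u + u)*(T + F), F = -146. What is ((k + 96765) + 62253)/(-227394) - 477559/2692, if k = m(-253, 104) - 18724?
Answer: -54514466539/306072324 ≈ -178.11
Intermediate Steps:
m(u, T) = 2*u*(-146 + T) (m(u, T) = (u + u)*(T - 146) = (2*u)*(-146 + T) = 2*u*(-146 + T))
k = 2528 (k = 2*(-253)*(-146 + 104) - 18724 = 2*(-253)*(-42) - 18724 = 21252 - 18724 = 2528)
((k + 96765) + 62253)/(-227394) - 477559/2692 = ((2528 + 96765) + 62253)/(-227394) - 477559/2692 = (99293 + 62253)*(-1/227394) - 477559*1/2692 = 161546*(-1/227394) - 477559/2692 = -80773/113697 - 477559/2692 = -54514466539/306072324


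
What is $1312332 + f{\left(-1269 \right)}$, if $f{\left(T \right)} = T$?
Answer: $1311063$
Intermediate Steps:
$1312332 + f{\left(-1269 \right)} = 1312332 - 1269 = 1311063$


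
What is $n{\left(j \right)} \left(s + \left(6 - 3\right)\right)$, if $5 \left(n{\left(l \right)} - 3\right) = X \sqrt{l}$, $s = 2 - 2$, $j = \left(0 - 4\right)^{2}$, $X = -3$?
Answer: $\frac{9}{5} \approx 1.8$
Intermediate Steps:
$j = 16$ ($j = \left(-4\right)^{2} = 16$)
$s = 0$ ($s = 2 - 2 = 0$)
$n{\left(l \right)} = 3 - \frac{3 \sqrt{l}}{5}$ ($n{\left(l \right)} = 3 + \frac{\left(-3\right) \sqrt{l}}{5} = 3 - \frac{3 \sqrt{l}}{5}$)
$n{\left(j \right)} \left(s + \left(6 - 3\right)\right) = \left(3 - \frac{3 \sqrt{16}}{5}\right) \left(0 + \left(6 - 3\right)\right) = \left(3 - \frac{12}{5}\right) \left(0 + \left(6 - 3\right)\right) = \left(3 - \frac{12}{5}\right) \left(0 + 3\right) = \frac{3}{5} \cdot 3 = \frac{9}{5}$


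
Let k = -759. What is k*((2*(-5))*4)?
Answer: 30360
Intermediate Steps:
k*((2*(-5))*4) = -759*2*(-5)*4 = -(-7590)*4 = -759*(-40) = 30360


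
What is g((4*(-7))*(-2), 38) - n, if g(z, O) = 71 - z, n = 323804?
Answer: -323789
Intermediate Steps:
g((4*(-7))*(-2), 38) - n = (71 - 4*(-7)*(-2)) - 1*323804 = (71 - (-28)*(-2)) - 323804 = (71 - 1*56) - 323804 = (71 - 56) - 323804 = 15 - 323804 = -323789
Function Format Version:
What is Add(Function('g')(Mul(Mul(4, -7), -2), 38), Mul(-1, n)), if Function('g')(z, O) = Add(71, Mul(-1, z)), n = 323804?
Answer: -323789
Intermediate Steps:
Add(Function('g')(Mul(Mul(4, -7), -2), 38), Mul(-1, n)) = Add(Add(71, Mul(-1, Mul(Mul(4, -7), -2))), Mul(-1, 323804)) = Add(Add(71, Mul(-1, Mul(-28, -2))), -323804) = Add(Add(71, Mul(-1, 56)), -323804) = Add(Add(71, -56), -323804) = Add(15, -323804) = -323789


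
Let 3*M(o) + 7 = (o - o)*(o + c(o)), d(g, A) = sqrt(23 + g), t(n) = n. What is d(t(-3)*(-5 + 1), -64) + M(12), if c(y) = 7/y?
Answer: -7/3 + sqrt(35) ≈ 3.5827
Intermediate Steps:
M(o) = -7/3 (M(o) = -7/3 + ((o - o)*(o + 7/o))/3 = -7/3 + (0*(o + 7/o))/3 = -7/3 + (1/3)*0 = -7/3 + 0 = -7/3)
d(t(-3)*(-5 + 1), -64) + M(12) = sqrt(23 - 3*(-5 + 1)) - 7/3 = sqrt(23 - 3*(-4)) - 7/3 = sqrt(23 + 12) - 7/3 = sqrt(35) - 7/3 = -7/3 + sqrt(35)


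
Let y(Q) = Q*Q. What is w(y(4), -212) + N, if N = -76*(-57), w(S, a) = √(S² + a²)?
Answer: 4332 + 20*√113 ≈ 4544.6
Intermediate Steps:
y(Q) = Q²
N = 4332
w(y(4), -212) + N = √((4²)² + (-212)²) + 4332 = √(16² + 44944) + 4332 = √(256 + 44944) + 4332 = √45200 + 4332 = 20*√113 + 4332 = 4332 + 20*√113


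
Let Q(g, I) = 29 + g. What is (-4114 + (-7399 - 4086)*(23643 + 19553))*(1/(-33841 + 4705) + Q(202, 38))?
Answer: -556504559457035/4856 ≈ -1.1460e+11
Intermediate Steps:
(-4114 + (-7399 - 4086)*(23643 + 19553))*(1/(-33841 + 4705) + Q(202, 38)) = (-4114 + (-7399 - 4086)*(23643 + 19553))*(1/(-33841 + 4705) + (29 + 202)) = (-4114 - 11485*43196)*(1/(-29136) + 231) = (-4114 - 496106060)*(-1/29136 + 231) = -496110174*6730415/29136 = -556504559457035/4856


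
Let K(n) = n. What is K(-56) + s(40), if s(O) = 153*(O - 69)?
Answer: -4493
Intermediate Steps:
s(O) = -10557 + 153*O (s(O) = 153*(-69 + O) = -10557 + 153*O)
K(-56) + s(40) = -56 + (-10557 + 153*40) = -56 + (-10557 + 6120) = -56 - 4437 = -4493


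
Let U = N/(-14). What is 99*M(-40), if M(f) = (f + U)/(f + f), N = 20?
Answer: 2871/56 ≈ 51.268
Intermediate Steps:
U = -10/7 (U = 20/(-14) = 20*(-1/14) = -10/7 ≈ -1.4286)
M(f) = (-10/7 + f)/(2*f) (M(f) = (f - 10/7)/(f + f) = (-10/7 + f)/((2*f)) = (-10/7 + f)*(1/(2*f)) = (-10/7 + f)/(2*f))
99*M(-40) = 99*((1/14)*(-10 + 7*(-40))/(-40)) = 99*((1/14)*(-1/40)*(-10 - 280)) = 99*((1/14)*(-1/40)*(-290)) = 99*(29/56) = 2871/56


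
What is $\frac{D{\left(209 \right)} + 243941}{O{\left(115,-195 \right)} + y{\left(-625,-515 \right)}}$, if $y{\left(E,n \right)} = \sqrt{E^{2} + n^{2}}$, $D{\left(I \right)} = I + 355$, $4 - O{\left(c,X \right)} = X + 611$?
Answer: $\frac{50368030}{243053} + \frac{1222525 \sqrt{26234}}{486106} \approx 614.57$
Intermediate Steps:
$O{\left(c,X \right)} = -607 - X$ ($O{\left(c,X \right)} = 4 - \left(X + 611\right) = 4 - \left(611 + X\right) = -607 - X$)
$D{\left(I \right)} = 355 + I$
$\frac{D{\left(209 \right)} + 243941}{O{\left(115,-195 \right)} + y{\left(-625,-515 \right)}} = \frac{\left(355 + 209\right) + 243941}{\left(-607 - -195\right) + \sqrt{\left(-625\right)^{2} + \left(-515\right)^{2}}} = \frac{564 + 243941}{\left(-607 + 195\right) + \sqrt{390625 + 265225}} = \frac{244505}{-412 + \sqrt{655850}} = \frac{244505}{-412 + 5 \sqrt{26234}}$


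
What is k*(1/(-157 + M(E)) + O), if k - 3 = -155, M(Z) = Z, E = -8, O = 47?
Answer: -1178608/165 ≈ -7143.1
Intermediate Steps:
k = -152 (k = 3 - 155 = -152)
k*(1/(-157 + M(E)) + O) = -152*(1/(-157 - 8) + 47) = -152*(1/(-165) + 47) = -152*(-1/165 + 47) = -152*7754/165 = -1178608/165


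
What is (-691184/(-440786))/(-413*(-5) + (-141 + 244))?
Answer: 43199/59726503 ≈ 0.00072328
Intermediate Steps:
(-691184/(-440786))/(-413*(-5) + (-141 + 244)) = (-691184*(-1/440786))/(2065 + 103) = (345592/220393)/2168 = (345592/220393)*(1/2168) = 43199/59726503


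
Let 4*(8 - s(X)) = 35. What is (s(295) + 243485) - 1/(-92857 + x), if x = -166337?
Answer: 126219313391/518388 ≈ 2.4348e+5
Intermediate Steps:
s(X) = -3/4 (s(X) = 8 - 1/4*35 = 8 - 35/4 = -3/4)
(s(295) + 243485) - 1/(-92857 + x) = (-3/4 + 243485) - 1/(-92857 - 166337) = 973937/4 - 1/(-259194) = 973937/4 - 1*(-1/259194) = 973937/4 + 1/259194 = 126219313391/518388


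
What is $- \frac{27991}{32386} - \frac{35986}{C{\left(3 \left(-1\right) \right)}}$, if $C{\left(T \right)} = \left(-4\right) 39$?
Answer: $\frac{145134500}{631527} \approx 229.82$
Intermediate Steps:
$C{\left(T \right)} = -156$
$- \frac{27991}{32386} - \frac{35986}{C{\left(3 \left(-1\right) \right)}} = - \frac{27991}{32386} - \frac{35986}{-156} = \left(-27991\right) \frac{1}{32386} - - \frac{17993}{78} = - \frac{27991}{32386} + \frac{17993}{78} = \frac{145134500}{631527}$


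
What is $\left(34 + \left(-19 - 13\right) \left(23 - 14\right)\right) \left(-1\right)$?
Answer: $254$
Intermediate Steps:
$\left(34 + \left(-19 - 13\right) \left(23 - 14\right)\right) \left(-1\right) = \left(34 - 288\right) \left(-1\right) = \left(-254\right) \left(-1\right) = 254$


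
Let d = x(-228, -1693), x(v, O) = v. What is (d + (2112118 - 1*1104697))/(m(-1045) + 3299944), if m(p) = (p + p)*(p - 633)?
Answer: 335731/2268988 ≈ 0.14796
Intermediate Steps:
m(p) = 2*p*(-633 + p) (m(p) = (2*p)*(-633 + p) = 2*p*(-633 + p))
d = -228
(d + (2112118 - 1*1104697))/(m(-1045) + 3299944) = (-228 + (2112118 - 1*1104697))/(2*(-1045)*(-633 - 1045) + 3299944) = (-228 + (2112118 - 1104697))/(2*(-1045)*(-1678) + 3299944) = (-228 + 1007421)/(3507020 + 3299944) = 1007193/6806964 = 1007193*(1/6806964) = 335731/2268988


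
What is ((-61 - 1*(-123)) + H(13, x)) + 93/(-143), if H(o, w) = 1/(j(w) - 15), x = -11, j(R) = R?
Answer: 17535/286 ≈ 61.311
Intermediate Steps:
H(o, w) = 1/(-15 + w) (H(o, w) = 1/(w - 15) = 1/(-15 + w))
((-61 - 1*(-123)) + H(13, x)) + 93/(-143) = ((-61 - 1*(-123)) + 1/(-15 - 11)) + 93/(-143) = ((-61 + 123) + 1/(-26)) + 93*(-1/143) = (62 - 1/26) - 93/143 = 1611/26 - 93/143 = 17535/286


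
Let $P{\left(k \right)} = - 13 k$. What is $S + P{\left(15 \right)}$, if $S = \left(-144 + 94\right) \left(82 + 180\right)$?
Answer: $-13295$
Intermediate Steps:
$S = -13100$ ($S = \left(-50\right) 262 = -13100$)
$S + P{\left(15 \right)} = -13100 - 195 = -13295$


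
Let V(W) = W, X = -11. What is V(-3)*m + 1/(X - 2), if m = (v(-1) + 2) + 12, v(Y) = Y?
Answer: -508/13 ≈ -39.077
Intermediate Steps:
m = 13 (m = (-1 + 2) + 12 = 1 + 12 = 13)
V(-3)*m + 1/(X - 2) = -3*13 + 1/(-11 - 2) = -39 + 1/(-13) = -39 - 1/13 = -508/13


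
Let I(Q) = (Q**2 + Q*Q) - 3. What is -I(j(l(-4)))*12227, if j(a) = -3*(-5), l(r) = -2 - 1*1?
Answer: -5465469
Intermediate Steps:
l(r) = -3 (l(r) = -2 - 1 = -3)
j(a) = 15
I(Q) = -3 + 2*Q**2 (I(Q) = (Q**2 + Q**2) - 3 = 2*Q**2 - 3 = -3 + 2*Q**2)
-I(j(l(-4)))*12227 = -(-3 + 2*15**2)*12227 = -(-3 + 2*225)*12227 = -(-3 + 450)*12227 = -447*12227 = -1*5465469 = -5465469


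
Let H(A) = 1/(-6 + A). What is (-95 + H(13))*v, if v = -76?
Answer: 50464/7 ≈ 7209.1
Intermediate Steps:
(-95 + H(13))*v = (-95 + 1/(-6 + 13))*(-76) = (-95 + 1/7)*(-76) = (-95 + ⅐)*(-76) = -664/7*(-76) = 50464/7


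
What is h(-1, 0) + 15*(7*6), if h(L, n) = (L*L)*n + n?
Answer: 630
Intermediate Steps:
h(L, n) = n + n*L² (h(L, n) = L²*n + n = n*L² + n = n + n*L²)
h(-1, 0) + 15*(7*6) = 0*(1 + (-1)²) + 15*(7*6) = 0*(1 + 1) + 15*42 = 0*2 + 630 = 0 + 630 = 630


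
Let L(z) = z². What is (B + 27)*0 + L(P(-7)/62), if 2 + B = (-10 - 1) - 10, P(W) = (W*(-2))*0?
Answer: 0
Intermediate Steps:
P(W) = 0 (P(W) = -2*W*0 = 0)
B = -23 (B = -2 + ((-10 - 1) - 10) = -2 + (-11 - 10) = -2 - 21 = -23)
(B + 27)*0 + L(P(-7)/62) = (-23 + 27)*0 + (0/62)² = 4*0 + (0*(1/62))² = 0 + 0² = 0 + 0 = 0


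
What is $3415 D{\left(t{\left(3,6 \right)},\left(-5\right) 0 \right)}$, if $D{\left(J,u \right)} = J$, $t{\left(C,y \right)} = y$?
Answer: $20490$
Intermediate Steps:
$3415 D{\left(t{\left(3,6 \right)},\left(-5\right) 0 \right)} = 3415 \cdot 6 = 20490$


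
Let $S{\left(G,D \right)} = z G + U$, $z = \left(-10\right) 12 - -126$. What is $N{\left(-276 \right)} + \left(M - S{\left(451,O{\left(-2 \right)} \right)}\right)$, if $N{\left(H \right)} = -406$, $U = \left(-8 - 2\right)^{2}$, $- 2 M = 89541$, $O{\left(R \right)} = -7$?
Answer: $- \frac{95965}{2} \approx -47983.0$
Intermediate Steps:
$M = - \frac{89541}{2}$ ($M = \left(- \frac{1}{2}\right) 89541 = - \frac{89541}{2} \approx -44771.0$)
$z = 6$ ($z = -120 + 126 = 6$)
$U = 100$ ($U = \left(-10\right)^{2} = 100$)
$S{\left(G,D \right)} = 100 + 6 G$ ($S{\left(G,D \right)} = 6 G + 100 = 100 + 6 G$)
$N{\left(-276 \right)} + \left(M - S{\left(451,O{\left(-2 \right)} \right)}\right) = -406 - \left(\frac{89741}{2} + 2706\right) = -406 - \frac{95153}{2} = - \frac{95965}{2}$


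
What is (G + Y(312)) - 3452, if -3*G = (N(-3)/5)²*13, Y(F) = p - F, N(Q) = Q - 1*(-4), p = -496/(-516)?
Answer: -4045453/1075 ≈ -3763.2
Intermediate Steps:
p = 124/129 (p = -496*(-1/516) = 124/129 ≈ 0.96124)
N(Q) = 4 + Q (N(Q) = Q + 4 = 4 + Q)
Y(F) = 124/129 - F
G = -13/75 (G = -((4 - 3)/5)²*13/3 = -(1*(⅕))²*13/3 = -(⅕)²*13/3 = -13/75 ≈ -0.17333)
(G + Y(312)) - 3452 = (-13/75 + (124/129 - 1*312)) - 3452 = (-13/75 + (124/129 - 312)) - 3452 = (-13/75 - 40124/129) - 3452 = -334553/1075 - 3452 = -4045453/1075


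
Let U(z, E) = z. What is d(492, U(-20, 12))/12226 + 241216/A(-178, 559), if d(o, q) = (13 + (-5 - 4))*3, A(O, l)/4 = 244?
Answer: 92159954/372893 ≈ 247.15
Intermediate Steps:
A(O, l) = 976 (A(O, l) = 4*244 = 976)
d(o, q) = 12 (d(o, q) = (13 - 9)*3 = 4*3 = 12)
d(492, U(-20, 12))/12226 + 241216/A(-178, 559) = 12/12226 + 241216/976 = 12*(1/12226) + 241216*(1/976) = 6/6113 + 15076/61 = 92159954/372893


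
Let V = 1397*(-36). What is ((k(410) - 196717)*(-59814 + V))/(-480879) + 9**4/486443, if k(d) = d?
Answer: -1168250808295443/25991135933 ≈ -44948.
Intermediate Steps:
V = -50292
((k(410) - 196717)*(-59814 + V))/(-480879) + 9**4/486443 = ((410 - 196717)*(-59814 - 50292))/(-480879) + 9**4/486443 = -196307*(-110106)*(-1/480879) + 6561*(1/486443) = 21614578542*(-1/480879) + 6561/486443 = -2401619838/53431 + 6561/486443 = -1168250808295443/25991135933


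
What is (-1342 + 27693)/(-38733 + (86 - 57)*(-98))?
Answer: -26351/41575 ≈ -0.63382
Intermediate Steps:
(-1342 + 27693)/(-38733 + (86 - 57)*(-98)) = 26351/(-38733 + 29*(-98)) = 26351/(-38733 - 2842) = 26351/(-41575) = 26351*(-1/41575) = -26351/41575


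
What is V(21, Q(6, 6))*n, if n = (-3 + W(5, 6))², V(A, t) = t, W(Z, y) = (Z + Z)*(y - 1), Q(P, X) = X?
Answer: 13254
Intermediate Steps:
W(Z, y) = 2*Z*(-1 + y) (W(Z, y) = (2*Z)*(-1 + y) = 2*Z*(-1 + y))
n = 2209 (n = (-3 + 2*5*(-1 + 6))² = (-3 + 2*5*5)² = (-3 + 50)² = 47² = 2209)
V(21, Q(6, 6))*n = 6*2209 = 13254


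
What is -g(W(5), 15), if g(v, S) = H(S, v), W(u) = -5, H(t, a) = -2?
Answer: 2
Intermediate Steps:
g(v, S) = -2
-g(W(5), 15) = -1*(-2) = 2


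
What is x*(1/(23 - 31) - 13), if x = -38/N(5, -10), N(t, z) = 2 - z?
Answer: 665/16 ≈ 41.563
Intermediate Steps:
x = -19/6 (x = -38/(2 - 1*(-10)) = -38/(2 + 10) = -38/12 = -38*1/12 = -19/6 ≈ -3.1667)
x*(1/(23 - 31) - 13) = -19*(1/(23 - 31) - 13)/6 = -19*(1/(-8) - 13)/6 = -19*(-⅛ - 13)/6 = -19/6*(-105/8) = 665/16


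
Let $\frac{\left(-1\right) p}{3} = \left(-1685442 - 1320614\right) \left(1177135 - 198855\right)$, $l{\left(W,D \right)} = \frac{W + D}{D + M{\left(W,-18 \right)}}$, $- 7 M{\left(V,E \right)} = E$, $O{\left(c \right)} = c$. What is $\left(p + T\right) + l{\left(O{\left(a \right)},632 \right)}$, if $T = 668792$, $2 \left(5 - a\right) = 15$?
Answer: $\frac{78377260427556301}{8884} \approx 8.8223 \cdot 10^{12}$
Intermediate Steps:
$a = - \frac{5}{2}$ ($a = 5 - \frac{15}{2} = - \frac{5}{2} \approx -2.5$)
$M{\left(V,E \right)} = - \frac{E}{7}$
$l{\left(W,D \right)} = \frac{D + W}{\frac{18}{7} + D}$ ($l{\left(W,D \right)} = \frac{W + D}{D - - \frac{18}{7}} = \frac{D + W}{D + \frac{18}{7}} = \frac{D + W}{\frac{18}{7} + D}$)
$p = 8822293391040$ ($p = - 3 \left(-1685442 - 1320614\right) \left(1177135 - 198855\right) = - 3 \left(\left(-3006056\right) 978280\right) = \left(-3\right) \left(-2940764463680\right) = 8822293391040$)
$\left(p + T\right) + l{\left(O{\left(a \right)},632 \right)} = \left(8822293391040 + 668792\right) + \frac{7 \left(632 - \frac{5}{2}\right)}{18 + 7 \cdot 632} = 8822294059832 + 7 \frac{1}{18 + 4424} \cdot \frac{1259}{2} = 8822294059832 + 7 \cdot \frac{1}{4442} \cdot \frac{1259}{2} = 8822294059832 + \frac{8813}{8884} = \frac{78377260427556301}{8884}$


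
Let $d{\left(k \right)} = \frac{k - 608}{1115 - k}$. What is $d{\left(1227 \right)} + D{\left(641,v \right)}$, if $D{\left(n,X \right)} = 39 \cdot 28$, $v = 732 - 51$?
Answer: $\frac{121685}{112} \approx 1086.5$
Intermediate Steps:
$d{\left(k \right)} = \frac{-608 + k}{1115 - k}$ ($d{\left(k \right)} = \frac{k - 608}{1115 - k} = \frac{-608 + k}{1115 - k}$)
$v = 681$ ($v = 732 - 51 = 681$)
$D{\left(n,X \right)} = 1092$
$d{\left(1227 \right)} + D{\left(641,v \right)} = \frac{608 - 1227}{-1115 + 1227} + 1092 = \frac{608 - 1227}{112} + 1092 = \frac{1}{112} \left(-619\right) + 1092 = - \frac{619}{112} + 1092 = \frac{121685}{112}$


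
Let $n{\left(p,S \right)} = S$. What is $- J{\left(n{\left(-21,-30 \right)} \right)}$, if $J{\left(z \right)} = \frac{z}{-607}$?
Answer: $- \frac{30}{607} \approx -0.049423$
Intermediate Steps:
$J{\left(z \right)} = - \frac{z}{607}$ ($J{\left(z \right)} = z \left(- \frac{1}{607}\right) = - \frac{z}{607}$)
$- J{\left(n{\left(-21,-30 \right)} \right)} = - \frac{\left(-1\right) \left(-30\right)}{607} = \left(-1\right) \frac{30}{607} = - \frac{30}{607}$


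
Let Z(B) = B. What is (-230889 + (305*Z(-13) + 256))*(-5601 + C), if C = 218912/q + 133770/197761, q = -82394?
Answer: 823770627591394378/626704609 ≈ 1.3144e+9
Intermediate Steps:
C = -16135205326/8147159917 (C = 218912/(-82394) + 133770/197761 = 218912*(-1/82394) + 133770*(1/197761) = -109456/41197 + 133770/197761 = -16135205326/8147159917 ≈ -1.9805)
(-230889 + (305*Z(-13) + 256))*(-5601 + C) = (-230889 + (305*(-13) + 256))*(-5601 - 16135205326/8147159917) = (-230889 + (-3965 + 256))*(-45648377900443/8147159917) = (-230889 - 3709)*(-45648377900443/8147159917) = -234598*(-45648377900443/8147159917) = 823770627591394378/626704609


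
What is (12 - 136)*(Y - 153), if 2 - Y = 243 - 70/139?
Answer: 6782304/139 ≈ 48794.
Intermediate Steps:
Y = -33429/139 (Y = 2 - (243 - 70/139) = 2 - 1*33707/139 = 2 - 33707/139 = -33429/139 ≈ -240.50)
(12 - 136)*(Y - 153) = (12 - 136)*(-33429/139 - 153) = -124*(-54696/139) = 6782304/139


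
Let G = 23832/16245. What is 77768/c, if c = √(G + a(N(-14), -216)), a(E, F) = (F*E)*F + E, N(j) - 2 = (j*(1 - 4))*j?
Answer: -738796*I*√246752529810/24675252981 ≈ -14.873*I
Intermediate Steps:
N(j) = 2 - 3*j² (N(j) = 2 + (j*(1 - 4))*j = 2 + (j*(-3))*j = 2 + (-3*j)*j = 2 - 3*j²)
a(E, F) = E + E*F² (a(E, F) = (E*F)*F + E = E*F² + E = E + E*F²)
G = 2648/1805 (G = 23832*(1/16245) = 2648/1805 ≈ 1.4670)
c = I*√246752529810/95 (c = √(2648/1805 + (2 - 3*(-14)²)*(1 + (-216)²)) = √(2648/1805 + (2 - 3*196)*(1 + 46656)) = √(2648/1805 + (2 - 588)*46657) = √(2648/1805 - 586*46657) = √(2648/1805 - 27341002) = √(-49350505962/1805) = I*√246752529810/95 ≈ 5228.9*I)
77768/c = 77768/((I*√246752529810/95)) = 77768*(-19*I*√246752529810/49350505962) = -738796*I*√246752529810/24675252981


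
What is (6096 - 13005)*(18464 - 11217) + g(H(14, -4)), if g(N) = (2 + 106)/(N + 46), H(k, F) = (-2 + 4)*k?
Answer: -1852572297/37 ≈ -5.0070e+7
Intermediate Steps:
H(k, F) = 2*k
g(N) = 108/(46 + N)
(6096 - 13005)*(18464 - 11217) + g(H(14, -4)) = (6096 - 13005)*(18464 - 11217) + 108/(46 + 2*14) = -6909*7247 + 108/(46 + 28) = -50069523 + 108/74 = -50069523 + 108*(1/74) = -50069523 + 54/37 = -1852572297/37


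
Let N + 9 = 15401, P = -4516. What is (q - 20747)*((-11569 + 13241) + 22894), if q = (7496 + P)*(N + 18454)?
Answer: 2477243620478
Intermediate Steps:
N = 15392 (N = -9 + 15401 = 15392)
q = 100861080 (q = (7496 - 4516)*(15392 + 18454) = 2980*33846 = 100861080)
(q - 20747)*((-11569 + 13241) + 22894) = (100861080 - 20747)*((-11569 + 13241) + 22894) = 100840333*(1672 + 22894) = 100840333*24566 = 2477243620478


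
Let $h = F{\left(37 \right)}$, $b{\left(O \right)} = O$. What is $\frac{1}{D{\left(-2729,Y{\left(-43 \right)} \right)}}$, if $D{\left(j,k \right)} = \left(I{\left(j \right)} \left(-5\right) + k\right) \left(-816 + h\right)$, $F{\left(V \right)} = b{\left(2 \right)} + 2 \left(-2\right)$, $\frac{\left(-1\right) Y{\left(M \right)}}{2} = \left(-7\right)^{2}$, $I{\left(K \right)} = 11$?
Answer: $\frac{1}{125154} \approx 7.9902 \cdot 10^{-6}$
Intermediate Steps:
$Y{\left(M \right)} = -98$ ($Y{\left(M \right)} = - 2 \left(-7\right)^{2} = \left(-2\right) 49 = -98$)
$F{\left(V \right)} = -2$ ($F{\left(V \right)} = 2 + 2 \left(-2\right) = 2 - 4 = -2$)
$h = -2$
$D{\left(j,k \right)} = 44990 - 818 k$ ($D{\left(j,k \right)} = \left(11 \left(-5\right) + k\right) \left(-816 - 2\right) = \left(-55 + k\right) \left(-818\right) = 44990 - 818 k$)
$\frac{1}{D{\left(-2729,Y{\left(-43 \right)} \right)}} = \frac{1}{44990 - -80164} = \frac{1}{44990 + 80164} = \frac{1}{125154}$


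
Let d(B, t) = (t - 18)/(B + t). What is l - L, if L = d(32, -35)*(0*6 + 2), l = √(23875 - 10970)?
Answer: -106/3 + √12905 ≈ 78.267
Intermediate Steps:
d(B, t) = (-18 + t)/(B + t)
l = √12905 ≈ 113.60
L = 106/3 (L = ((-18 - 35)/(32 - 35))*(0*6 + 2) = (-53/(-3))*(0 + 2) = -⅓*(-53)*2 = (53/3)*2 = 106/3 ≈ 35.333)
l - L = √12905 - 1*106/3 = √12905 - 106/3 = -106/3 + √12905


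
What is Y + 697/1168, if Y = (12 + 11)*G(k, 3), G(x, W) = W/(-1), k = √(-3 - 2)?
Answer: -79895/1168 ≈ -68.403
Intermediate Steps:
k = I*√5 (k = √(-5) = I*√5 ≈ 2.2361*I)
G(x, W) = -W (G(x, W) = W*(-1) = -W)
Y = -69 (Y = (12 + 11)*(-1*3) = 23*(-3) = -69)
Y + 697/1168 = -69 + 697/1168 = -79895/1168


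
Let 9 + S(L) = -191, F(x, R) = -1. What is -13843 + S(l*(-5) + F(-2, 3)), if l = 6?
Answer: -14043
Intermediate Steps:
S(L) = -200 (S(L) = -9 - 191 = -200)
-13843 + S(l*(-5) + F(-2, 3)) = -13843 - 200 = -14043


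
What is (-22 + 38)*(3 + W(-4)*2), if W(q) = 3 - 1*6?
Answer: -48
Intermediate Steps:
W(q) = -3 (W(q) = 3 - 6 = -3)
(-22 + 38)*(3 + W(-4)*2) = (-22 + 38)*(3 - 3*2) = 16*(3 - 6) = 16*(-3) = -48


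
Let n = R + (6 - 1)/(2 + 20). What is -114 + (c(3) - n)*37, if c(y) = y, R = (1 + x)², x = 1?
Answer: -3507/22 ≈ -159.41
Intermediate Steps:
R = 4 (R = (1 + 1)² = 2² = 4)
n = 93/22 (n = 4 + (6 - 1)/(2 + 20) = 4 + 5/22 = 93/22 ≈ 4.2273)
-114 + (c(3) - n)*37 = -114 + (3 - 1*93/22)*37 = -114 + (3 - 93/22)*37 = -114 - 27/22*37 = -114 - 999/22 = -3507/22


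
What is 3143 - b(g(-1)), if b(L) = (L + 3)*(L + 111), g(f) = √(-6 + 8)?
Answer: 2808 - 114*√2 ≈ 2646.8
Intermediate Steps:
g(f) = √2
b(L) = (3 + L)*(111 + L)
3143 - b(g(-1)) = 3143 - (333 + (√2)² + 114*√2) = 3143 - (333 + 2 + 114*√2) = 3143 - (335 + 114*√2) = 3143 + (-335 - 114*√2) = 2808 - 114*√2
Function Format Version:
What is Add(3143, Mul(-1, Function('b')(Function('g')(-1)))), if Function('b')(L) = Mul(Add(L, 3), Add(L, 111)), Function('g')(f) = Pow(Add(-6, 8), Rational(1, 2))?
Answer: Add(2808, Mul(-114, Pow(2, Rational(1, 2)))) ≈ 2646.8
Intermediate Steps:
Function('g')(f) = Pow(2, Rational(1, 2))
Function('b')(L) = Mul(Add(3, L), Add(111, L))
Add(3143, Mul(-1, Function('b')(Function('g')(-1)))) = Add(3143, Mul(-1, Add(333, Pow(Pow(2, Rational(1, 2)), 2), Mul(114, Pow(2, Rational(1, 2)))))) = Add(3143, Mul(-1, Add(333, 2, Mul(114, Pow(2, Rational(1, 2)))))) = Add(3143, Mul(-1, Add(335, Mul(114, Pow(2, Rational(1, 2)))))) = Add(3143, Add(-335, Mul(-114, Pow(2, Rational(1, 2))))) = Add(2808, Mul(-114, Pow(2, Rational(1, 2))))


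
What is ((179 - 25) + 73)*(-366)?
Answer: -83082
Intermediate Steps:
((179 - 25) + 73)*(-366) = (154 + 73)*(-366) = 227*(-366) = -83082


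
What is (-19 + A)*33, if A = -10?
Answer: -957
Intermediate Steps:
(-19 + A)*33 = (-19 - 10)*33 = -29*33 = -957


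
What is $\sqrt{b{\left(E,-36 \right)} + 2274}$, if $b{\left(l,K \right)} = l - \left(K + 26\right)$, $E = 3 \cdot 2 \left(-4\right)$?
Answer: $2 \sqrt{565} \approx 47.539$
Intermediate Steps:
$E = -24$ ($E = 6 \left(-4\right) = -24$)
$b{\left(l,K \right)} = -26 + l - K$ ($b{\left(l,K \right)} = l - \left(26 + K\right) = -26 + l - K$)
$\sqrt{b{\left(E,-36 \right)} + 2274} = \sqrt{\left(-26 - 24 - -36\right) + 2274} = \sqrt{\left(-26 - 24 + 36\right) + 2274} = \sqrt{-14 + 2274} = \sqrt{2260} = 2 \sqrt{565}$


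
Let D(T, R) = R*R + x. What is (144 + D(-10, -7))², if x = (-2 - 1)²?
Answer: 40804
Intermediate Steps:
x = 9 (x = (-3)² = 9)
D(T, R) = 9 + R² (D(T, R) = R*R + 9 = R² + 9 = 9 + R²)
(144 + D(-10, -7))² = (144 + (9 + (-7)²))² = (144 + (9 + 49))² = (144 + 58)² = 202² = 40804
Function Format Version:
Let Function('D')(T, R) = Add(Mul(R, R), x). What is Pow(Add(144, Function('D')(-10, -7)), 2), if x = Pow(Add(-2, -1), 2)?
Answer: 40804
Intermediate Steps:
x = 9 (x = Pow(-3, 2) = 9)
Function('D')(T, R) = Add(9, Pow(R, 2)) (Function('D')(T, R) = Add(Mul(R, R), 9) = Add(Pow(R, 2), 9) = Add(9, Pow(R, 2)))
Pow(Add(144, Function('D')(-10, -7)), 2) = Pow(Add(144, Add(9, Pow(-7, 2))), 2) = Pow(Add(144, Add(9, 49)), 2) = Pow(Add(144, 58), 2) = Pow(202, 2) = 40804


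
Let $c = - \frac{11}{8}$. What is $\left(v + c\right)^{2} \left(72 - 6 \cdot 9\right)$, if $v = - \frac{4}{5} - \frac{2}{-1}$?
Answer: $\frac{441}{800} \approx 0.55125$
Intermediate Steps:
$v = \frac{6}{5}$ ($v = \left(-4\right) \frac{1}{5} - -2 = - \frac{4}{5} + 2 = \frac{6}{5} \approx 1.2$)
$c = - \frac{11}{8}$ ($c = \left(-11\right) \frac{1}{8} = - \frac{11}{8} \approx -1.375$)
$\left(v + c\right)^{2} \left(72 - 6 \cdot 9\right) = \left(\frac{6}{5} - \frac{11}{8}\right)^{2} \left(72 - 6 \cdot 9\right) = \left(- \frac{7}{40}\right)^{2} \left(72 - 54\right) = \frac{49 \left(72 - 54\right)}{1600} = \frac{49}{1600} \cdot 18 = \frac{441}{800}$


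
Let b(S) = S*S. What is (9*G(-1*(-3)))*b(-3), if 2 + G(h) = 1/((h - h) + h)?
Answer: -135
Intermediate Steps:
b(S) = S²
G(h) = -2 + 1/h (G(h) = -2 + 1/((h - h) + h) = -2 + 1/(0 + h) = -2 + 1/h)
(9*G(-1*(-3)))*b(-3) = (9*(-2 + 1/(-1*(-3))))*(-3)² = (9*(-2 + 1/3))*9 = (9*(-2 + ⅓))*9 = (9*(-5/3))*9 = -15*9 = -135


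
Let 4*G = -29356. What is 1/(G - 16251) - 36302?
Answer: -856364181/23590 ≈ -36302.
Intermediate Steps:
G = -7339 (G = (¼)*(-29356) = -7339)
1/(G - 16251) - 36302 = 1/(-7339 - 16251) - 36302 = 1/(-23590) - 36302 = -1/23590 - 36302 = -856364181/23590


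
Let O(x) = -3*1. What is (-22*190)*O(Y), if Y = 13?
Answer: 12540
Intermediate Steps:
O(x) = -3
(-22*190)*O(Y) = -22*190*(-3) = -4180*(-3) = 12540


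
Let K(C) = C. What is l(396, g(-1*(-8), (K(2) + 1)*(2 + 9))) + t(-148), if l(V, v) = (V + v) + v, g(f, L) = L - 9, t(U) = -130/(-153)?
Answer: 68062/153 ≈ 444.85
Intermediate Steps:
t(U) = 130/153 (t(U) = -130*(-1/153) = 130/153)
g(f, L) = -9 + L
l(V, v) = V + 2*v
l(396, g(-1*(-8), (K(2) + 1)*(2 + 9))) + t(-148) = (396 + 2*(-9 + (2 + 1)*(2 + 9))) + 130/153 = (396 + 2*(-9 + 3*11)) + 130/153 = (396 + 2*(-9 + 33)) + 130/153 = (396 + 2*24) + 130/153 = (396 + 48) + 130/153 = 444 + 130/153 = 68062/153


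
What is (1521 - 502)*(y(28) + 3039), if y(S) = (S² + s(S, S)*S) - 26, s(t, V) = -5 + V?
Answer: 4525379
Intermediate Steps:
y(S) = -26 + S² + S*(-5 + S) (y(S) = (S² + (-5 + S)*S) - 26 = (S² + S*(-5 + S)) - 26 = -26 + S² + S*(-5 + S))
(1521 - 502)*(y(28) + 3039) = (1521 - 502)*((-26 + 28² + 28*(-5 + 28)) + 3039) = 1019*((-26 + 784 + 28*23) + 3039) = 1019*((-26 + 784 + 644) + 3039) = 1019*(1402 + 3039) = 1019*4441 = 4525379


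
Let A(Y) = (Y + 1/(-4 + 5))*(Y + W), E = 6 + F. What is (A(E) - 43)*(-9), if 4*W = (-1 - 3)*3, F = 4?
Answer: -306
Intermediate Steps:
W = -3 (W = ((-1 - 3)*3)/4 = (-4*3)/4 = (¼)*(-12) = -3)
E = 10 (E = 6 + 4 = 10)
A(Y) = (1 + Y)*(-3 + Y) (A(Y) = (Y + 1/(-4 + 5))*(Y - 3) = (Y + 1/1)*(-3 + Y) = (Y + 1)*(-3 + Y) = (1 + Y)*(-3 + Y))
(A(E) - 43)*(-9) = ((-3 + 10² - 2*10) - 43)*(-9) = ((-3 + 100 - 20) - 43)*(-9) = (77 - 43)*(-9) = 34*(-9) = -306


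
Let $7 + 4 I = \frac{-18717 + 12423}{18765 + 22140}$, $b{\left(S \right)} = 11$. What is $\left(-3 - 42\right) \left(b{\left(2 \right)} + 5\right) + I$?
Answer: $- \frac{39366343}{54540} \approx -721.79$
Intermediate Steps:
$I = - \frac{97543}{54540}$ ($I = - \frac{7}{4} + \frac{\left(-18717 + 12423\right) \frac{1}{18765 + 22140}}{4} = - \frac{7}{4} + \frac{\left(-6294\right) \frac{1}{40905}}{4} = - \frac{7}{4} + \frac{1}{4} \left(- \frac{2098}{13635}\right) = - \frac{7}{4} - \frac{1049}{27270} = - \frac{97543}{54540} \approx -1.7885$)
$\left(-3 - 42\right) \left(b{\left(2 \right)} + 5\right) + I = \left(-3 - 42\right) \left(11 + 5\right) - \frac{97543}{54540} = \left(-45\right) 16 - \frac{97543}{54540} = -720 - \frac{97543}{54540} = - \frac{39366343}{54540}$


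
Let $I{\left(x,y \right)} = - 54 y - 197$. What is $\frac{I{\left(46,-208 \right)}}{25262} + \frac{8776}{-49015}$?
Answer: $\frac{319181213}{1238216930} \approx 0.25777$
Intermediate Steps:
$I{\left(x,y \right)} = -197 - 54 y$
$\frac{I{\left(46,-208 \right)}}{25262} + \frac{8776}{-49015} = \frac{-197 - -11232}{25262} + \frac{8776}{-49015} = \left(-197 + 11232\right) \frac{1}{25262} + 8776 \left(- \frac{1}{49015}\right) = 11035 \cdot \frac{1}{25262} - \frac{8776}{49015} = \frac{11035}{25262} - \frac{8776}{49015} = \frac{319181213}{1238216930}$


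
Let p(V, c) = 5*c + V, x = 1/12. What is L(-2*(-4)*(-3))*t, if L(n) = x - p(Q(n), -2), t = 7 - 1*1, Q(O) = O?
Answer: 409/2 ≈ 204.50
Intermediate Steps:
x = 1/12 ≈ 0.083333
p(V, c) = V + 5*c
t = 6 (t = 7 - 1 = 6)
L(n) = 121/12 - n (L(n) = 1/12 - (n + 5*(-2)) = 1/12 - (n - 10) = 1/12 - (-10 + n) = 1/12 + (10 - n) = 121/12 - n)
L(-2*(-4)*(-3))*t = (121/12 - (-2*(-4))*(-3))*6 = (121/12 - 8*(-3))*6 = (121/12 - 1*(-24))*6 = (121/12 + 24)*6 = (409/12)*6 = 409/2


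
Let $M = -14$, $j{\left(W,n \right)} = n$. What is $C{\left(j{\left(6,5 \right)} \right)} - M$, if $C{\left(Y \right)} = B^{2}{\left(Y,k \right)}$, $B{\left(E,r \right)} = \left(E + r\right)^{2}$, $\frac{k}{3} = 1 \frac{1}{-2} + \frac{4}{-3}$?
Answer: $\frac{225}{16} \approx 14.063$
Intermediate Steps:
$k = - \frac{11}{2}$ ($k = 3 \left(1 \frac{1}{-2} + \frac{4}{-3}\right) = 3 \left(1 \left(- \frac{1}{2}\right) + 4 \left(- \frac{1}{3}\right)\right) = 3 \left(- \frac{1}{2} - \frac{4}{3}\right) = 3 \left(- \frac{11}{6}\right) = - \frac{11}{2} \approx -5.5$)
$C{\left(Y \right)} = \left(- \frac{11}{2} + Y\right)^{4}$ ($C{\left(Y \right)} = \left(\left(Y - \frac{11}{2}\right)^{2}\right)^{2} = \left(\left(- \frac{11}{2} + Y\right)^{2}\right)^{2} = \left(- \frac{11}{2} + Y\right)^{4}$)
$C{\left(j{\left(6,5 \right)} \right)} - M = \frac{\left(-11 + 2 \cdot 5\right)^{4}}{16} - -14 = \frac{\left(-11 + 10\right)^{4}}{16} + 14 = \frac{\left(-1\right)^{4}}{16} + 14 = \frac{1}{16} \cdot 1 + 14 = \frac{1}{16} + 14 = \frac{225}{16}$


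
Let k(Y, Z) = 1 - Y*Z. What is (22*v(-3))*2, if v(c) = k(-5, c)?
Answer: -616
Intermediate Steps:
k(Y, Z) = 1 - Y*Z
v(c) = 1 + 5*c (v(c) = 1 - 1*(-5)*c = 1 + 5*c)
(22*v(-3))*2 = (22*(1 + 5*(-3)))*2 = (22*(1 - 15))*2 = (22*(-14))*2 = -308*2 = -616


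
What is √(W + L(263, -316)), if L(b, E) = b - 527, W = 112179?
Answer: 3*√12435 ≈ 334.54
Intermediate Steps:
L(b, E) = -527 + b
√(W + L(263, -316)) = √(112179 + (-527 + 263)) = √(112179 - 264) = √111915 = 3*√12435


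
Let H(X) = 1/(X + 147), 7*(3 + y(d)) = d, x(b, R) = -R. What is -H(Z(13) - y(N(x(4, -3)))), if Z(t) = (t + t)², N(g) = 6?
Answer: -7/5776 ≈ -0.0012119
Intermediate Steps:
Z(t) = 4*t² (Z(t) = (2*t)² = 4*t²)
y(d) = -3 + d/7
H(X) = 1/(147 + X)
-H(Z(13) - y(N(x(4, -3)))) = -1/(147 + (4*13² - (-3 + (⅐)*6))) = -1/(147 + (4*169 - (-3 + 6/7))) = -1/(147 + (676 - 1*(-15/7))) = -1/(147 + (676 + 15/7)) = -1/(147 + 4747/7) = -1/5776/7 = -1*7/5776 = -7/5776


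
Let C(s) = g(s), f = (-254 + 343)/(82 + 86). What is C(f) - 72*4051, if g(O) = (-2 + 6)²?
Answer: -291656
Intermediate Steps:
f = 89/168 ≈ 0.52976
g(O) = 16 (g(O) = 4² = 16)
C(s) = 16
C(f) - 72*4051 = 16 - 72*4051 = 16 - 291672 = -291656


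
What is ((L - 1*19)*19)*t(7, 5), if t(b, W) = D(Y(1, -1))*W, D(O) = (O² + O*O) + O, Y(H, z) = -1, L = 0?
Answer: -1805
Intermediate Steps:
D(O) = O + 2*O² (D(O) = (O² + O²) + O = 2*O² + O = O + 2*O²)
t(b, W) = W (t(b, W) = (-(1 + 2*(-1)))*W = (-(1 - 2))*W = (-1*(-1))*W = 1*W = W)
((L - 1*19)*19)*t(7, 5) = ((0 - 1*19)*19)*5 = ((0 - 19)*19)*5 = -19*19*5 = -361*5 = -1805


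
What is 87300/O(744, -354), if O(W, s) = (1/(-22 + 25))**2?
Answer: 785700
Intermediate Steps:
O(W, s) = 1/9 (O(W, s) = (1/3)**2 = 1/9)
87300/O(744, -354) = 87300/(1/9) = 87300*9 = 785700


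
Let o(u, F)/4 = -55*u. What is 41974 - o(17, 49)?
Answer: 45714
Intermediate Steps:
o(u, F) = -220*u (o(u, F) = 4*(-55*u) = -220*u)
41974 - o(17, 49) = 41974 - (-220)*17 = 41974 - 1*(-3740) = 41974 + 3740 = 45714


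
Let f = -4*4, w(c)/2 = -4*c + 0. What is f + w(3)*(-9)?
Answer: 200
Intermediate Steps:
w(c) = -8*c (w(c) = 2*(-4*c + 0) = 2*(-4*c) = -8*c)
f = -16
f + w(3)*(-9) = -16 - 8*3*(-9) = -16 - 24*(-9) = -16 + 216 = 200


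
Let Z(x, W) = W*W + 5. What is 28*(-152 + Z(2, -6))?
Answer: -3108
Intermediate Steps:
Z(x, W) = 5 + W² (Z(x, W) = W² + 5 = 5 + W²)
28*(-152 + Z(2, -6)) = 28*(-152 + (5 + (-6)²)) = 28*(-152 + (5 + 36)) = 28*(-152 + 41) = 28*(-111) = -3108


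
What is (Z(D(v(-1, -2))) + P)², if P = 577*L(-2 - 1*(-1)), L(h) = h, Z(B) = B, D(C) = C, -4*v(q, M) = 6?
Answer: 1338649/4 ≈ 3.3466e+5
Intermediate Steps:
v(q, M) = -3/2 (v(q, M) = -¼*6 = -3/2)
P = -577 (P = 577*(-2 - 1*(-1)) = 577*(-2 + 1) = 577*(-1) = -577)
(Z(D(v(-1, -2))) + P)² = (-3/2 - 577)² = (-1157/2)² = 1338649/4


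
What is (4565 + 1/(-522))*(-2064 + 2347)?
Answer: 674368907/522 ≈ 1.2919e+6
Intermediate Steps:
(4565 + 1/(-522))*(-2064 + 2347) = (4565 - 1/522)*283 = (2382929/522)*283 = 674368907/522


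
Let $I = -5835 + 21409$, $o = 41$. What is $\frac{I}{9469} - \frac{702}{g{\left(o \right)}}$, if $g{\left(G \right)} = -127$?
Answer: $\frac{8625136}{1202563} \approx 7.1723$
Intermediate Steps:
$I = 15574$
$\frac{I}{9469} - \frac{702}{g{\left(o \right)}} = \frac{15574}{9469} - \frac{702}{-127} = 15574 \cdot \frac{1}{9469} - - \frac{702}{127} = \frac{15574}{9469} + \frac{702}{127} = \frac{8625136}{1202563}$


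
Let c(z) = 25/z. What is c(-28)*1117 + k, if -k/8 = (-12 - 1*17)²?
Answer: -216309/28 ≈ -7725.3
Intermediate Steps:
k = -6728 (k = -8*(-12 - 1*17)² = -8*(-12 - 17)² = -8*(-29)² = -8*841 = -6728)
c(-28)*1117 + k = (25/(-28))*1117 - 6728 = (25*(-1/28))*1117 - 6728 = -25/28*1117 - 6728 = -27925/28 - 6728 = -216309/28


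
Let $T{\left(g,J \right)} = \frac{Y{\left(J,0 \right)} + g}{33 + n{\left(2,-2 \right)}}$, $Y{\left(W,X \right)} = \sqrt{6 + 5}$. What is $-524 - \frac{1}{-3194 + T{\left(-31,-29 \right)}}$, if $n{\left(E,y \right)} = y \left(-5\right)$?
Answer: $- \frac{9888576838793}{18871341118} + \frac{43 \sqrt{11}}{18871341118} \approx -524.0$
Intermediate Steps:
$n{\left(E,y \right)} = - 5 y$
$Y{\left(W,X \right)} = \sqrt{11}$
$T{\left(g,J \right)} = \frac{g}{43} + \frac{\sqrt{11}}{43}$ ($T{\left(g,J \right)} = \frac{\sqrt{11} + g}{33 - -10} = \frac{g + \sqrt{11}}{33 + 10} = \frac{g + \sqrt{11}}{43} = \left(g + \sqrt{11}\right) \frac{1}{43} = \frac{g}{43} + \frac{\sqrt{11}}{43}$)
$-524 - \frac{1}{-3194 + T{\left(-31,-29 \right)}} = -524 - \frac{1}{-3194 + \left(\frac{1}{43} \left(-31\right) + \frac{\sqrt{11}}{43}\right)} = -524 - \frac{1}{-3194 - \left(\frac{31}{43} - \frac{\sqrt{11}}{43}\right)} = -524 - \frac{1}{- \frac{137373}{43} + \frac{\sqrt{11}}{43}}$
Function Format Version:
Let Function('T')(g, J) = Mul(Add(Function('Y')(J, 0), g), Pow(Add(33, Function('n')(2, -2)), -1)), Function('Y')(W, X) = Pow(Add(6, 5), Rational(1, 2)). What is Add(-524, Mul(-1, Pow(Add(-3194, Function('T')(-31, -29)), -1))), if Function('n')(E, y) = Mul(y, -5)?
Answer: Add(Rational(-9888576838793, 18871341118), Mul(Rational(43, 18871341118), Pow(11, Rational(1, 2)))) ≈ -524.00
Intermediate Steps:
Function('n')(E, y) = Mul(-5, y)
Function('Y')(W, X) = Pow(11, Rational(1, 2))
Function('T')(g, J) = Add(Mul(Rational(1, 43), g), Mul(Rational(1, 43), Pow(11, Rational(1, 2)))) (Function('T')(g, J) = Mul(Add(Pow(11, Rational(1, 2)), g), Pow(Add(33, Mul(-5, -2)), -1)) = Mul(Add(g, Pow(11, Rational(1, 2))), Pow(Add(33, 10), -1)) = Mul(Add(g, Pow(11, Rational(1, 2))), Pow(43, -1)) = Mul(Add(g, Pow(11, Rational(1, 2))), Rational(1, 43)) = Add(Mul(Rational(1, 43), g), Mul(Rational(1, 43), Pow(11, Rational(1, 2)))))
Add(-524, Mul(-1, Pow(Add(-3194, Function('T')(-31, -29)), -1))) = Add(-524, Mul(-1, Pow(Add(-3194, Add(Mul(Rational(1, 43), -31), Mul(Rational(1, 43), Pow(11, Rational(1, 2))))), -1))) = Add(-524, Mul(-1, Pow(Add(-3194, Add(Rational(-31, 43), Mul(Rational(1, 43), Pow(11, Rational(1, 2))))), -1))) = Add(-524, Mul(-1, Pow(Add(Rational(-137373, 43), Mul(Rational(1, 43), Pow(11, Rational(1, 2)))), -1)))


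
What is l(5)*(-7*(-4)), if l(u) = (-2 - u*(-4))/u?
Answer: 504/5 ≈ 100.80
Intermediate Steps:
l(u) = (-2 + 4*u)/u (l(u) = (-2 - (-4)*u)/u = (-2 + 4*u)/u)
l(5)*(-7*(-4)) = (4 - 2/5)*(-7*(-4)) = (4 - 2*1/5)*28 = (4 - 2/5)*28 = (18/5)*28 = 504/5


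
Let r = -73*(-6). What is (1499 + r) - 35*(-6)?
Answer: 2147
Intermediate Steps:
r = 438
(1499 + r) - 35*(-6) = (1499 + 438) - 35*(-6) = 1937 + 210 = 2147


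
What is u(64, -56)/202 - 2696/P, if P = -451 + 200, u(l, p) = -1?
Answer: 544341/50702 ≈ 10.736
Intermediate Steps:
P = -251
u(64, -56)/202 - 2696/P = -1/202 - 2696/(-251) = -1*1/202 - 2696*(-1/251) = -1/202 + 2696/251 = 544341/50702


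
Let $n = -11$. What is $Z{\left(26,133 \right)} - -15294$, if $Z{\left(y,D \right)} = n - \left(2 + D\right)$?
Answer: $15148$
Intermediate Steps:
$Z{\left(y,D \right)} = -13 - D$ ($Z{\left(y,D \right)} = -11 - \left(2 + D\right) = -13 - D$)
$Z{\left(26,133 \right)} - -15294 = \left(-13 - 133\right) - -15294 = \left(-13 - 133\right) + 15294 = -146 + 15294 = 15148$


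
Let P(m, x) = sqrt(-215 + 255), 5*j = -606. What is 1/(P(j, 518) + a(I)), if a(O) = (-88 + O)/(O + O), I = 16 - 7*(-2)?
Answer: 870/35159 + 1800*sqrt(10)/35159 ≈ 0.18664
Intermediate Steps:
j = -606/5 (j = (1/5)*(-606) = -606/5 ≈ -121.20)
I = 30 (I = 16 + 14 = 30)
a(O) = (-88 + O)/(2*O) (a(O) = (-88 + O)/((2*O)) = (-88 + O)*(1/(2*O)) = (-88 + O)/(2*O))
P(m, x) = 2*sqrt(10) (P(m, x) = sqrt(40) = 2*sqrt(10))
1/(P(j, 518) + a(I)) = 1/(2*sqrt(10) + (1/2)*(-88 + 30)/30) = 1/(2*sqrt(10) + (1/2)*(1/30)*(-58)) = 1/(2*sqrt(10) - 29/30) = 1/(-29/30 + 2*sqrt(10))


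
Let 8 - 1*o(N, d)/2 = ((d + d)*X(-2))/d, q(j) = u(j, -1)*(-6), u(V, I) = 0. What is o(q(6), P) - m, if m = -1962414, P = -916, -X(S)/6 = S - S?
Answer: 1962430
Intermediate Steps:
X(S) = 0 (X(S) = -6*(S - S) = -6*0 = 0)
q(j) = 0 (q(j) = 0*(-6) = 0)
o(N, d) = 16 (o(N, d) = 16 - 2*(d + d)*0/d = 16 - 2*(2*d)*0/d = 16 - 0/d = 16 - 2*0 = 16 + 0 = 16)
o(q(6), P) - m = 16 - 1*(-1962414) = 16 + 1962414 = 1962430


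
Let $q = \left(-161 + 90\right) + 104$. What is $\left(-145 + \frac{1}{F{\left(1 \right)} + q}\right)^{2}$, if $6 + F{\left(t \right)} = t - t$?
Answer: $\frac{15319396}{729} \approx 21014.0$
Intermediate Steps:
$q = 33$ ($q = -71 + 104 = 33$)
$F{\left(t \right)} = -6$ ($F{\left(t \right)} = -6 + \left(t - t\right) = -6 + 0 = -6$)
$\left(-145 + \frac{1}{F{\left(1 \right)} + q}\right)^{2} = \left(-145 + \frac{1}{-6 + 33}\right)^{2} = \left(-145 + \frac{1}{27}\right)^{2} = \left(- \frac{3914}{27}\right)^{2} = \frac{15319396}{729}$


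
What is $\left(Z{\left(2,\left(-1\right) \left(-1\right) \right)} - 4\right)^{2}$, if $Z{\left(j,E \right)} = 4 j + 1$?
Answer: $25$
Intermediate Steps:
$Z{\left(j,E \right)} = 1 + 4 j$
$\left(Z{\left(2,\left(-1\right) \left(-1\right) \right)} - 4\right)^{2} = \left(\left(1 + 4 \cdot 2\right) - 4\right)^{2} = \left(\left(1 + 8\right) - 4\right)^{2} = \left(9 - 4\right)^{2} = 5^{2} = 25$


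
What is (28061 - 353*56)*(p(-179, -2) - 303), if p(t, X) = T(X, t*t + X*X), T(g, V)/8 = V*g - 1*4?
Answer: -4254765115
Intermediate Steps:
T(g, V) = -32 + 8*V*g (T(g, V) = 8*(V*g - 1*4) = 8*(V*g - 4) = 8*(-4 + V*g) = -32 + 8*V*g)
p(t, X) = -32 + 8*X*(X² + t²) (p(t, X) = -32 + 8*(t*t + X*X)*X = -32 + 8*(t² + X²)*X = -32 + 8*(X² + t²)*X = -32 + 8*X*(X² + t²))
(28061 - 353*56)*(p(-179, -2) - 303) = (28061 - 353*56)*((-32 + 8*(-2)*((-2)² + (-179)²)) - 303) = (28061 - 19768)*((-32 + 8*(-2)*(4 + 32041)) - 303) = 8293*((-32 + 8*(-2)*32045) - 303) = 8293*((-32 - 512720) - 303) = 8293*(-512752 - 303) = 8293*(-513055) = -4254765115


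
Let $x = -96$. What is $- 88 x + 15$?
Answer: $8463$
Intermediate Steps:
$- 88 x + 15 = \left(-88\right) \left(-96\right) + 15 = 8448 + 15 = 8463$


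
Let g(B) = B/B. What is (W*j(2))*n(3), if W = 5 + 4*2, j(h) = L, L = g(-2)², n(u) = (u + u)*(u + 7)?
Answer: 780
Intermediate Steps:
g(B) = 1
n(u) = 2*u*(7 + u) (n(u) = (2*u)*(7 + u) = 2*u*(7 + u))
L = 1 (L = 1² = 1)
j(h) = 1
W = 13 (W = 5 + 8 = 13)
(W*j(2))*n(3) = (13*1)*(2*3*(7 + 3)) = 13*(2*3*10) = 13*60 = 780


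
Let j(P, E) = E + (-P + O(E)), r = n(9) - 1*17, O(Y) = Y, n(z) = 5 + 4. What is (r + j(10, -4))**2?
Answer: 676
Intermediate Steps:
n(z) = 9
r = -8 (r = 9 - 1*17 = 9 - 17 = -8)
j(P, E) = -P + 2*E (j(P, E) = E + (-P + E) = E + (E - P) = -P + 2*E)
(r + j(10, -4))**2 = (-8 + (-1*10 + 2*(-4)))**2 = (-8 + (-10 - 8))**2 = (-8 - 18)**2 = (-26)**2 = 676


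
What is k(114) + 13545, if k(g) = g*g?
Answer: 26541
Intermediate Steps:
k(g) = g**2
k(114) + 13545 = 114**2 + 13545 = 12996 + 13545 = 26541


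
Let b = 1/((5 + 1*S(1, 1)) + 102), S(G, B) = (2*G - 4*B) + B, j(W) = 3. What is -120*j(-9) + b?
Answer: -38159/106 ≈ -359.99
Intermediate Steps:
S(G, B) = -3*B + 2*G (S(G, B) = (-4*B + 2*G) + B = -3*B + 2*G)
b = 1/106 (b = 1/((5 + 1*(-3*1 + 2*1)) + 102) = 1/((5 + 1*(-3 + 2)) + 102) = 1/((5 + 1*(-1)) + 102) = 1/((5 - 1) + 102) = 1/(4 + 102) = 1/106 ≈ 0.0094340)
-120*j(-9) + b = -120*3 + 1/106 = -360 + 1/106 = -38159/106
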